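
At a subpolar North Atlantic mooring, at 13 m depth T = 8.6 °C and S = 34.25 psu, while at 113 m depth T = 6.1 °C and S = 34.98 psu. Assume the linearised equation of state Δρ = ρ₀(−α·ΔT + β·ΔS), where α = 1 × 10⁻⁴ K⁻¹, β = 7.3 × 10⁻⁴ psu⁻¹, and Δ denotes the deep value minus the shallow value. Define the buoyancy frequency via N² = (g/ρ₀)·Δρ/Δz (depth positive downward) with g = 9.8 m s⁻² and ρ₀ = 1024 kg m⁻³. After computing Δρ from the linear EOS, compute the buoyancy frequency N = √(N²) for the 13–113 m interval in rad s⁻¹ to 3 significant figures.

8.76 × 10⁻³ rad s⁻¹

ΔT = -2.5 K, ΔS = +0.73 psu (deep − shallow).
Δρ/ρ₀ = −αΔT + βΔS = 2.50 × 10⁻⁴ + 5.329 × 10⁻⁴ = 7.829 × 10⁻⁴, so Δρ ≈ 0.8017 kg m⁻³.
N² = (g/ρ₀)·Δρ/Δz = g·(Δρ/ρ₀)/Δz = 9.8 × 7.829 × 10⁻⁴ / 100 = 7.6724 × 10⁻⁵ s⁻².
N = √(7.6724 × 10⁻⁵) = 8.7592 × 10⁻³ rad s⁻¹ ≈ 8.76 × 10⁻³ rad s⁻¹.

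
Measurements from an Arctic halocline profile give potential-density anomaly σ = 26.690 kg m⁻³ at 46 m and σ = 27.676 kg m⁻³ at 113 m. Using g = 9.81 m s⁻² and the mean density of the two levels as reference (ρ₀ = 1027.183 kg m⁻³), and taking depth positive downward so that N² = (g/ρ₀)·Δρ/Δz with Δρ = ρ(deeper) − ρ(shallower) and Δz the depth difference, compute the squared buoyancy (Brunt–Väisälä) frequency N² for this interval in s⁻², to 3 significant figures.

Δρ = 1027.676 − 1026.690 = 0.986 kg m⁻³ over Δz = 113 − 46 = 67 m.
N² = (9.81/1027.183) × (0.986/67) = 1.4055 × 10⁻⁴ s⁻² ≈ 1.41 × 10⁻⁴ s⁻².

1.41 × 10⁻⁴ s⁻²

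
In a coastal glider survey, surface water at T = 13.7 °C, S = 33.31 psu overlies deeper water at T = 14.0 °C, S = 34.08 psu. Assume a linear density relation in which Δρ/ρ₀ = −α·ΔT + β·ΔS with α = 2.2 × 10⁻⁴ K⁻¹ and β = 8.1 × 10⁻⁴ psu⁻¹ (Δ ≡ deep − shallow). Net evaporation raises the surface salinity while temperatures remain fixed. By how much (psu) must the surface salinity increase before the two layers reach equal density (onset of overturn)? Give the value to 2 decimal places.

Neutral buoyancy requires −α(T_deep − T_surf) + β(S_deep − S_surf′) = 0.
S_surf′ = S_deep − (α/β)·ΔT = 34.08 − (2.2 × 10⁻⁴/8.1 × 10⁻⁴)·(+0.3) = 33.9985 psu.
Increase required: 33.9985 − 33.31 = 0.6885 psu.

0.69 psu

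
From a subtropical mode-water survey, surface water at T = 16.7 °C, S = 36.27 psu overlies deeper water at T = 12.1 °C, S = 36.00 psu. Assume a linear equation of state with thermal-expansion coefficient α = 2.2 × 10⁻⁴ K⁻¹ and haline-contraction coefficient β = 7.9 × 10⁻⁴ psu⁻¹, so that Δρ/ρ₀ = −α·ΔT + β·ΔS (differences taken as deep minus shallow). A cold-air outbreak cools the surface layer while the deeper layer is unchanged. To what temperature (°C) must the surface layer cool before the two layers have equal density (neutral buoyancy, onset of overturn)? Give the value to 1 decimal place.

Neutral buoyancy requires Δρ = 0, i.e. −α(T_deep − T_surf′) + β(S_deep − S_surf) = 0.
T_surf′ = T_deep − (β/α)·ΔS = 12.1 − (7.9 × 10⁻⁴/2.2 × 10⁻⁴)·(-0.27) = 13.070 °C.
Cooling required: 16.7 − (13.070) = 3.630 °C.

13.1 °C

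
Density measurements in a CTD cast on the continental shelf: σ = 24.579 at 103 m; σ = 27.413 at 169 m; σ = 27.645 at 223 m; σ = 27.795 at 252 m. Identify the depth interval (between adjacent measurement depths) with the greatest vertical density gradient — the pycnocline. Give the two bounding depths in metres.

Compute the density gradient over each adjacent pair:
  103–169 m: Δρ/Δz = 2.834/66 = 0.043 kg m⁻⁴
  169–223 m: Δρ/Δz = 0.232/54 = 4.3 × 10⁻³ kg m⁻⁴
  223–252 m: Δρ/Δz = 0.150/29 = 5.2 × 10⁻³ kg m⁻⁴
The largest gradient is in the 103–169 m interval — the pycnocline.

103–169 m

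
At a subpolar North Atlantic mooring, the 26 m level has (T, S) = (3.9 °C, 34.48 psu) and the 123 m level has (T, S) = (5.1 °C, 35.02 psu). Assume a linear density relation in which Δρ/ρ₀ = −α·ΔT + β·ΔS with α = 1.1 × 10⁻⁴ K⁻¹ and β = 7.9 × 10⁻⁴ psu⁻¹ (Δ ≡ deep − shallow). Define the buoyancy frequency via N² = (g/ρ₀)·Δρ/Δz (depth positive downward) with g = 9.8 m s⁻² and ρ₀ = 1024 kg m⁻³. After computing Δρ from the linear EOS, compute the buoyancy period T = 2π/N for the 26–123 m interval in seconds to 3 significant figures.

1.15 × 10³ s

ΔT = +1.2 K, ΔS = +0.54 psu (deep − shallow).
Δρ/ρ₀ = −αΔT + βΔS = -1.32 × 10⁻⁴ + 4.266 × 10⁻⁴ = 2.946 × 10⁻⁴, so Δρ ≈ 0.3017 kg m⁻³.
N² = (g/ρ₀)·Δρ/Δz = g·(Δρ/ρ₀)/Δz = 9.8 × 2.946 × 10⁻⁴ / 97 = 2.9764 × 10⁻⁵ s⁻².
N = √(2.9764 × 10⁻⁵) = 5.4556 × 10⁻³ rad s⁻¹ → T = 2π/N = 1.1517 × 10³ s ≈ 1.15 × 10³ s.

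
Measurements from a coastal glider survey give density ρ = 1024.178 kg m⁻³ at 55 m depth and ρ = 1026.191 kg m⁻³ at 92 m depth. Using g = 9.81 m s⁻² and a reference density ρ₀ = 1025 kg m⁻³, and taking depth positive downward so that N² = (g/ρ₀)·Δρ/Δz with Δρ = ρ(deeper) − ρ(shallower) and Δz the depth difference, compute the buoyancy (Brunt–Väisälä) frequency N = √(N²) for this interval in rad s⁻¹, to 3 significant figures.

0.0228 rad s⁻¹

Δρ = 1026.191 − 1024.178 = 2.013 kg m⁻³ over Δz = 92 − 55 = 37 m.
N² = (9.81/1025) × (2.013/37) = 5.2070 × 10⁻⁴ s⁻².
N = √(5.2070 × 10⁻⁴) = 0.022819 rad s⁻¹ ≈ 0.0228 rad s⁻¹.
Since Δρ > 0 the layer is stably stratified.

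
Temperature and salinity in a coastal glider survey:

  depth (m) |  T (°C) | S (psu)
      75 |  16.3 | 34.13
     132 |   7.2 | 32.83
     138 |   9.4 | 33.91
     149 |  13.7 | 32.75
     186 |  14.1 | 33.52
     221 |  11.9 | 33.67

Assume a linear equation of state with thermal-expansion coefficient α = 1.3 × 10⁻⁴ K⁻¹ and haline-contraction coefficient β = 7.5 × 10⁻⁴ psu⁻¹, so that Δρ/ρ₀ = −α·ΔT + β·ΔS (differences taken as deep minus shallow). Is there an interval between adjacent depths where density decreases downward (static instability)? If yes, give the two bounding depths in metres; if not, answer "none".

Evaluate Δρ/ρ₀ = −αΔT + βΔS across each adjacent pair:
  75–132 m: −αΔT+βΔS = −(1.3 × 10⁻⁴)(-9.1)+(7.5 × 10⁻⁴)(-1.30) = 2.1 × 10⁻⁴ → stable
  132–138 m: −αΔT+βΔS = −(1.3 × 10⁻⁴)(+2.2)+(7.5 × 10⁻⁴)(+1.08) = 5.2 × 10⁻⁴ → stable
  138–149 m: −αΔT+βΔS = −(1.3 × 10⁻⁴)(+4.3)+(7.5 × 10⁻⁴)(-1.16) = -1.4 × 10⁻³ → UNSTABLE
  149–186 m: −αΔT+βΔS = −(1.3 × 10⁻⁴)(+0.4)+(7.5 × 10⁻⁴)(+0.77) = 5.3 × 10⁻⁴ → stable
  186–221 m: −αΔT+βΔS = −(1.3 × 10⁻⁴)(-2.2)+(7.5 × 10⁻⁴)(+0.15) = 4.0 × 10⁻⁴ → stable
The 138–149 m interval has Δρ < 0: lighter water underlies denser water.

138–149 m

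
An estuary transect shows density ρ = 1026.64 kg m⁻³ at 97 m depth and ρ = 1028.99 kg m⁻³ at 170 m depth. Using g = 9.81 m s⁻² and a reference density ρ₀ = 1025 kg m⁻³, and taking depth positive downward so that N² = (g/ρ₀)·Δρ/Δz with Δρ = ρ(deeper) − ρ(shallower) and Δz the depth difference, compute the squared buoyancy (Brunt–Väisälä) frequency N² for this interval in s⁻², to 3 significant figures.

Δρ = 1028.99 − 1026.64 = 2.35 kg m⁻³ over Δz = 170 − 97 = 73 m.
N² = (9.81/1025) × (2.35/73) = 3.0810 × 10⁻⁴ s⁻² ≈ 3.08 × 10⁻⁴ s⁻².
A positive N² confirms static stability across the interval.

3.08 × 10⁻⁴ s⁻²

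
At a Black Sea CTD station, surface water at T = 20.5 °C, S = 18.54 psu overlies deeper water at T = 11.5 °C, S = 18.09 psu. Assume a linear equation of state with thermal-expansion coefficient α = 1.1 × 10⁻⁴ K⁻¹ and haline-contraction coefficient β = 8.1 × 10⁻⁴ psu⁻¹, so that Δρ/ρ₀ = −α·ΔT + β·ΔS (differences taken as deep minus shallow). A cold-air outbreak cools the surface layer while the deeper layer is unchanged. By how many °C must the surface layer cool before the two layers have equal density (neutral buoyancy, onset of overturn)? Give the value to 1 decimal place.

Neutral buoyancy requires Δρ = 0, i.e. −α(T_deep − T_surf′) + β(S_deep − S_surf) = 0.
T_surf′ = T_deep − (β/α)·ΔS = 11.5 − (8.1 × 10⁻⁴/1.1 × 10⁻⁴)·(-0.45) = 14.814 °C.
Cooling required: 20.5 − (14.814) = 5.686 °C.

5.7 °C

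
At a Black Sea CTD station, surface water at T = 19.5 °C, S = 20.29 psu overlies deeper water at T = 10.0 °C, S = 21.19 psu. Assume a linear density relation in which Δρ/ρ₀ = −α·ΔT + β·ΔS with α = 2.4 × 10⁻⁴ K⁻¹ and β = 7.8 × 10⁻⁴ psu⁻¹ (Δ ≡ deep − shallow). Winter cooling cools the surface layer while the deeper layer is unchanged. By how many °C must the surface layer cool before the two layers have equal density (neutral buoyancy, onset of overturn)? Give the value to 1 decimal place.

Neutral buoyancy requires Δρ = 0, i.e. −α(T_deep − T_surf′) + β(S_deep − S_surf) = 0.
T_surf′ = T_deep − (β/α)·ΔS = 10.0 − (7.8 × 10⁻⁴/2.4 × 10⁻⁴)·(+0.90) = 7.075 °C.
Cooling required: 19.5 − (7.075) = 12.425 °C.

12.4 °C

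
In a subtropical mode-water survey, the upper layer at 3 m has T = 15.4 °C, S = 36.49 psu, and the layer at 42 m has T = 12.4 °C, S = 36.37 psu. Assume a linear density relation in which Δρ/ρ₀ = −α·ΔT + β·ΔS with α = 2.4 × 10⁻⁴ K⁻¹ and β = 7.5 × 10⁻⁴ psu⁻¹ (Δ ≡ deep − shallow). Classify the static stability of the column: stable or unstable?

ΔT = 12.4 − 15.4 = -3.0 K and ΔS = 36.37 − 36.49 = -0.12 psu (deep − shallow).
−αΔT = 7.20 × 10⁻⁴; βΔS = -9.00 × 10⁻⁵; sum Δρ/ρ₀ = 6.30 × 10⁻⁴.
Δρ/ρ₀ > 0, so Δρ > 0: deeper water is denser → statically stable.

stable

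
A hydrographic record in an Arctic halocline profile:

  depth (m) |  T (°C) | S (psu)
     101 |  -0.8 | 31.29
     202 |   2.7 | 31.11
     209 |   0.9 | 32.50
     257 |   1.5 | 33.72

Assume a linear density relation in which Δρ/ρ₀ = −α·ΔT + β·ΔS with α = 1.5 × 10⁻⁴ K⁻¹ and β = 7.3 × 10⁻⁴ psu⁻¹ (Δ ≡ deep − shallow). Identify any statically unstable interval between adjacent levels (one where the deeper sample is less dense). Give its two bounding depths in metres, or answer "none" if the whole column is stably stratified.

Evaluate Δρ/ρ₀ = −αΔT + βΔS across each adjacent pair:
  101–202 m: −αΔT+βΔS = −(1.5 × 10⁻⁴)(+3.5)+(7.3 × 10⁻⁴)(-0.18) = -6.6 × 10⁻⁴ → UNSTABLE
  202–209 m: −αΔT+βΔS = −(1.5 × 10⁻⁴)(-1.8)+(7.3 × 10⁻⁴)(+1.39) = 1.3 × 10⁻³ → stable
  209–257 m: −αΔT+βΔS = −(1.5 × 10⁻⁴)(+0.6)+(7.3 × 10⁻⁴)(+1.22) = 8.0 × 10⁻⁴ → stable
The 101–202 m interval has Δρ < 0: lighter water underlies denser water.

101–202 m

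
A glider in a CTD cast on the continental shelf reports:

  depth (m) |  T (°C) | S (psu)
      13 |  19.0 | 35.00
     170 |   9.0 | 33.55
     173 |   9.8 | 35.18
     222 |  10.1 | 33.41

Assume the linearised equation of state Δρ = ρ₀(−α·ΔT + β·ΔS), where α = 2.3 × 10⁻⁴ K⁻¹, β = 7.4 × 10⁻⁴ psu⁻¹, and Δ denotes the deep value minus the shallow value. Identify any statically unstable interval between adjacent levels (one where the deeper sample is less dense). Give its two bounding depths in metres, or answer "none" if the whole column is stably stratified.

173–222 m

Evaluate Δρ/ρ₀ = −αΔT + βΔS across each adjacent pair:
  13–170 m: −αΔT+βΔS = −(2.3 × 10⁻⁴)(-10.0)+(7.4 × 10⁻⁴)(-1.45) = 1.2 × 10⁻³ → stable
  170–173 m: −αΔT+βΔS = −(2.3 × 10⁻⁴)(+0.8)+(7.4 × 10⁻⁴)(+1.63) = 1.0 × 10⁻³ → stable
  173–222 m: −αΔT+βΔS = −(2.3 × 10⁻⁴)(+0.3)+(7.4 × 10⁻⁴)(-1.77) = -1.4 × 10⁻³ → UNSTABLE
The 173–222 m interval has Δρ < 0: lighter water underlies denser water.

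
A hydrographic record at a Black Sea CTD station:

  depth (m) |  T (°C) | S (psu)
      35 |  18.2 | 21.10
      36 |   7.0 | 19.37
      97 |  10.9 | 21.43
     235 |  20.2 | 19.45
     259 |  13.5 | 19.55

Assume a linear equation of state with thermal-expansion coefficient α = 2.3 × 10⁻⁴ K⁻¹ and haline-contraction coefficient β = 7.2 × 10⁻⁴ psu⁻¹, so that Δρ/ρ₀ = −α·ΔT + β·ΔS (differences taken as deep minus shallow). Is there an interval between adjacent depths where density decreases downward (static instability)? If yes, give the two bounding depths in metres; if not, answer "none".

97–235 m

Evaluate Δρ/ρ₀ = −αΔT + βΔS across each adjacent pair:
  35–36 m: −αΔT+βΔS = −(2.3 × 10⁻⁴)(-11.2)+(7.2 × 10⁻⁴)(-1.73) = 1.3 × 10⁻³ → stable
  36–97 m: −αΔT+βΔS = −(2.3 × 10⁻⁴)(+3.9)+(7.2 × 10⁻⁴)(+2.06) = 5.9 × 10⁻⁴ → stable
  97–235 m: −αΔT+βΔS = −(2.3 × 10⁻⁴)(+9.3)+(7.2 × 10⁻⁴)(-1.98) = -3.6 × 10⁻³ → UNSTABLE
  235–259 m: −αΔT+βΔS = −(2.3 × 10⁻⁴)(-6.7)+(7.2 × 10⁻⁴)(+0.10) = 1.6 × 10⁻³ → stable
The 97–235 m interval has Δρ < 0: lighter water underlies denser water.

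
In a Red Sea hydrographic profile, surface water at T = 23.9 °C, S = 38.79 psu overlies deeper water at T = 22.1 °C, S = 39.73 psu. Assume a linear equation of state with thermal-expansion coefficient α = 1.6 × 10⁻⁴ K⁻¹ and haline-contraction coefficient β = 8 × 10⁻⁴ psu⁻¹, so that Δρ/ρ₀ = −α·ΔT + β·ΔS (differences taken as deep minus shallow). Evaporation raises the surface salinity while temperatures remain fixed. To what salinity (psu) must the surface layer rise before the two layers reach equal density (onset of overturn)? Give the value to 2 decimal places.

Neutral buoyancy requires −α(T_deep − T_surf) + β(S_deep − S_surf′) = 0.
S_surf′ = S_deep − (α/β)·ΔT = 39.73 − (1.6 × 10⁻⁴/8 × 10⁻⁴)·(-1.8) = 40.0900 psu.
Increase required: 40.0900 − 38.79 = 1.3000 psu.

40.09 psu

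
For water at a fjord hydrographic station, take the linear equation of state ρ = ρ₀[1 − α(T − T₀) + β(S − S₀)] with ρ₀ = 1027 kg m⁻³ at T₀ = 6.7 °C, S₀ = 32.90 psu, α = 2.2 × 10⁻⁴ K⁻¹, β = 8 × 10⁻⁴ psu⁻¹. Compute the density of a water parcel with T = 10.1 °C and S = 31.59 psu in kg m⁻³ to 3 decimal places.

1025.156 kg m⁻³

T − T₀ = +3.4 K, S − S₀ = -1.31 psu.
Bracket = 1 − α·(+3.4) + β·(-1.31) = 1 + (-1.796 × 10⁻³) = 0.9982040.
ρ = 1027 × 0.9982040 = 1025.156 kg m⁻³.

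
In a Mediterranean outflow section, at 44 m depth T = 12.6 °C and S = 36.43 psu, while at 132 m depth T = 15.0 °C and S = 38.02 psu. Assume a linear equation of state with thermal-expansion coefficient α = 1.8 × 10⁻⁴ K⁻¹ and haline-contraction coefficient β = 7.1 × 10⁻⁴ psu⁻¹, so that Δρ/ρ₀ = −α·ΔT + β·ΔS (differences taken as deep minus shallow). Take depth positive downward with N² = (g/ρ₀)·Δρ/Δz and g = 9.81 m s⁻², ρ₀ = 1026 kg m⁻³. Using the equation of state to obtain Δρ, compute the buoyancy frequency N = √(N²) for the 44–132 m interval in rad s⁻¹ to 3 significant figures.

ΔT = +2.4 K, ΔS = +1.59 psu (deep − shallow).
Δρ/ρ₀ = −αΔT + βΔS = -4.32 × 10⁻⁴ + 1.1289 × 10⁻³ = 6.969 × 10⁻⁴, so Δρ ≈ 0.7150 kg m⁻³.
N² = (g/ρ₀)·Δρ/Δz = g·(Δρ/ρ₀)/Δz = 9.81 × 6.969 × 10⁻⁴ / 88 = 7.7689 × 10⁻⁵ s⁻².
N = √(7.7689 × 10⁻⁵) = 8.8141 × 10⁻³ rad s⁻¹ ≈ 8.81 × 10⁻³ rad s⁻¹.

8.81 × 10⁻³ rad s⁻¹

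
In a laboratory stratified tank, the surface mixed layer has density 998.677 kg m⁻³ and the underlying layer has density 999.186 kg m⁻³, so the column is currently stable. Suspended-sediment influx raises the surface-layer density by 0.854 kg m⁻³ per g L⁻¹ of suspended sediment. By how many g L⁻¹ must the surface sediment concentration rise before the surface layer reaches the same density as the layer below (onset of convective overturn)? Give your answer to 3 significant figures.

0.596 g L⁻¹

Density deficit of the surface layer: 999.186 − 998.677 = 0.509 kg m⁻³.
Required change = 0.509 / 0.854 = 0.596 g L⁻¹.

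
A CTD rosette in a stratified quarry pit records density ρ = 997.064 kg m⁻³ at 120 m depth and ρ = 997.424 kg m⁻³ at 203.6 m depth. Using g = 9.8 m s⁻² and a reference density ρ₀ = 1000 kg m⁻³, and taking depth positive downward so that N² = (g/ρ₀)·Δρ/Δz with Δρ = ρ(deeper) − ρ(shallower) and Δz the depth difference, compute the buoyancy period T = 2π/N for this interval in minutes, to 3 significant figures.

16.1 min

Δρ = 997.424 − 997.064 = 0.360 kg m⁻³ over Δz = 203.6 − 120 = 83.6 m.
N² = (9.8/1000) × (0.360/83.6) = 4.2201 × 10⁻⁵ s⁻².
N = √(4.2201 × 10⁻⁵) = 6.4962 × 10⁻³ rad s⁻¹, so T = 2π/N = 967.21 s = 16.120 min ≈ 16.1 min.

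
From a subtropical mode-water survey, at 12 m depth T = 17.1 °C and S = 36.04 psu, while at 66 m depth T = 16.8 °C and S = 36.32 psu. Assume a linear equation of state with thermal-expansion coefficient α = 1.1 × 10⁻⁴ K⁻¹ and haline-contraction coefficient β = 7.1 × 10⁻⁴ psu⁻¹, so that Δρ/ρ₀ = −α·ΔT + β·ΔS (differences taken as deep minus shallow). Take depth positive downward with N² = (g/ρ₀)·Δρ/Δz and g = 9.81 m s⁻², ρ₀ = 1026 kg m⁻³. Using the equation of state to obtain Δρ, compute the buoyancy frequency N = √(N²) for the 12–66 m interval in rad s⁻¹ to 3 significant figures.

6.49 × 10⁻³ rad s⁻¹

ΔT = -0.3 K, ΔS = +0.28 psu (deep − shallow).
Δρ/ρ₀ = −αΔT + βΔS = 3.30 × 10⁻⁵ + 1.988 × 10⁻⁴ = 2.318 × 10⁻⁴, so Δρ ≈ 0.2378 kg m⁻³.
N² = (g/ρ₀)·Δρ/Δz = g·(Δρ/ρ₀)/Δz = 9.81 × 2.318 × 10⁻⁴ / 54 = 4.2110 × 10⁻⁵ s⁻².
N = √(4.2110 × 10⁻⁵) = 6.4892 × 10⁻³ rad s⁻¹ ≈ 6.49 × 10⁻³ rad s⁻¹.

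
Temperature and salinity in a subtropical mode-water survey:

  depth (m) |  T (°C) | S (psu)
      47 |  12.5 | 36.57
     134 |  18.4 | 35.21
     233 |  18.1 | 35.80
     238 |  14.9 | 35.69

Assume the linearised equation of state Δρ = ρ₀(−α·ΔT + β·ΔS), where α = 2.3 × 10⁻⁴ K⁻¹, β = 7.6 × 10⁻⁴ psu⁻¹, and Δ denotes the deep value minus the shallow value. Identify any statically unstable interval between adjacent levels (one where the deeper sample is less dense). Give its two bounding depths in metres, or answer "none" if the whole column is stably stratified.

Evaluate Δρ/ρ₀ = −αΔT + βΔS across each adjacent pair:
  47–134 m: −αΔT+βΔS = −(2.3 × 10⁻⁴)(+5.9)+(7.6 × 10⁻⁴)(-1.36) = -2.4 × 10⁻³ → UNSTABLE
  134–233 m: −αΔT+βΔS = −(2.3 × 10⁻⁴)(-0.3)+(7.6 × 10⁻⁴)(+0.59) = 5.2 × 10⁻⁴ → stable
  233–238 m: −αΔT+βΔS = −(2.3 × 10⁻⁴)(-3.2)+(7.6 × 10⁻⁴)(-0.11) = 6.5 × 10⁻⁴ → stable
The 47–134 m interval has Δρ < 0: lighter water underlies denser water.

47–134 m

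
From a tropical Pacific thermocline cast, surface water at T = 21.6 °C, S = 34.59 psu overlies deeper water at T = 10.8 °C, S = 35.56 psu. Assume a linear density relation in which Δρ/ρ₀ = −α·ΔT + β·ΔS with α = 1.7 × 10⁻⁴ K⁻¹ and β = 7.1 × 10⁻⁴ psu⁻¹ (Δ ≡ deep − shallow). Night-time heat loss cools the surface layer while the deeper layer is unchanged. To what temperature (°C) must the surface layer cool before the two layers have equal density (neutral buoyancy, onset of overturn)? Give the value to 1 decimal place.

Neutral buoyancy requires Δρ = 0, i.e. −α(T_deep − T_surf′) + β(S_deep − S_surf) = 0.
T_surf′ = T_deep − (β/α)·ΔS = 10.8 − (7.1 × 10⁻⁴/1.7 × 10⁻⁴)·(+0.97) = 6.749 °C.
Cooling required: 21.6 − (6.749) = 14.851 °C.

6.7 °C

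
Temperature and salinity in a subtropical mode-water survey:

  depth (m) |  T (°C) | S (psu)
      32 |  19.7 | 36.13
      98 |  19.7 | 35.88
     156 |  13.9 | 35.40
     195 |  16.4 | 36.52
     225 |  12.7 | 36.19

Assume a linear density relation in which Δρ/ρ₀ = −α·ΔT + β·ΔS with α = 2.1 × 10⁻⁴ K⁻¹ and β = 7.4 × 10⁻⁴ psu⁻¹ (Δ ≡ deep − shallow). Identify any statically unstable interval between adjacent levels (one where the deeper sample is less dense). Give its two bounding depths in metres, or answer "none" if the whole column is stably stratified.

32–98 m

Evaluate Δρ/ρ₀ = −αΔT + βΔS across each adjacent pair:
  32–98 m: −αΔT+βΔS = −(2.1 × 10⁻⁴)(+0.0)+(7.4 × 10⁻⁴)(-0.25) = -1.8 × 10⁻⁴ → UNSTABLE
  98–156 m: −αΔT+βΔS = −(2.1 × 10⁻⁴)(-5.8)+(7.4 × 10⁻⁴)(-0.48) = 8.6 × 10⁻⁴ → stable
  156–195 m: −αΔT+βΔS = −(2.1 × 10⁻⁴)(+2.5)+(7.4 × 10⁻⁴)(+1.12) = 3.0 × 10⁻⁴ → stable
  195–225 m: −αΔT+βΔS = −(2.1 × 10⁻⁴)(-3.7)+(7.4 × 10⁻⁴)(-0.33) = 5.3 × 10⁻⁴ → stable
The 32–98 m interval has Δρ < 0: lighter water underlies denser water.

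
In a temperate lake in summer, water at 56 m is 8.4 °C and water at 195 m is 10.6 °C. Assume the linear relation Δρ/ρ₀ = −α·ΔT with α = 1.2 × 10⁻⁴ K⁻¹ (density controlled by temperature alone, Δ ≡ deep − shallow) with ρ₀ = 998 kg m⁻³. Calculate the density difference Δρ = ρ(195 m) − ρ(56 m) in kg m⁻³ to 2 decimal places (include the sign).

-0.26 kg m⁻³

ΔT = +2.2 K, Δρ/ρ₀ = −αΔT = -2.64 × 10⁻⁴.
Δρ = 998 × (-2.64 × 10⁻⁴) = -0.26 kg m⁻³.
Negative Δρ: lighter below, statically unstable.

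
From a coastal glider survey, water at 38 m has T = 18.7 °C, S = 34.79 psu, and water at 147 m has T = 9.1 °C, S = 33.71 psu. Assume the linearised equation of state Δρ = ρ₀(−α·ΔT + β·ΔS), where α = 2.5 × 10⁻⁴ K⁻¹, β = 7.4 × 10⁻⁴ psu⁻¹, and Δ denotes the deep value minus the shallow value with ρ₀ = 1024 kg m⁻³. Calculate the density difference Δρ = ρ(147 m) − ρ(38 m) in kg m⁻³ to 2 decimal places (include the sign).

ΔT = -9.6 K, ΔS = -1.08 psu (deep − shallow).
Δρ/ρ₀ = −(2.5 × 10⁻⁴)(-9.6) + (7.4 × 10⁻⁴)(-1.08) = 1.6008 × 10⁻³.
Δρ = 1024 × (1.6008 × 10⁻³) = +1.64 kg m⁻³.
Positive Δρ: denser below, stable.

+1.64 kg m⁻³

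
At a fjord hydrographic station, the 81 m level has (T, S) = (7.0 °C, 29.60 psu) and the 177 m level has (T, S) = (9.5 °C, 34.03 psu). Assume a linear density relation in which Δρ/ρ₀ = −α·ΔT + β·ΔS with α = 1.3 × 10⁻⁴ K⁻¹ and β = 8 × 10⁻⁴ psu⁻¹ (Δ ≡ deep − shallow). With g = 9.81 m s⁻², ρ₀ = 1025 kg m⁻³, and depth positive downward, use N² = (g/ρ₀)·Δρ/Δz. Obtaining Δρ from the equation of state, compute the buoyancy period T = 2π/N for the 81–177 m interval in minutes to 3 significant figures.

5.77 min

ΔT = +2.5 K, ΔS = +4.43 psu (deep − shallow).
Δρ/ρ₀ = −αΔT + βΔS = -3.25 × 10⁻⁴ + 3.544 × 10⁻³ = 3.219 × 10⁻³, so Δρ ≈ 3.299 kg m⁻³.
N² = (g/ρ₀)·Δρ/Δz = g·(Δρ/ρ₀)/Δz = 9.81 × 3.219 × 10⁻³ / 96 = 3.2894 × 10⁻⁴ s⁻².
N = √(3.2894 × 10⁻⁴) = 0.018137 rad s⁻¹ → T = 2π/N = 346.43 s = 5.7738 min ≈ 5.77 min.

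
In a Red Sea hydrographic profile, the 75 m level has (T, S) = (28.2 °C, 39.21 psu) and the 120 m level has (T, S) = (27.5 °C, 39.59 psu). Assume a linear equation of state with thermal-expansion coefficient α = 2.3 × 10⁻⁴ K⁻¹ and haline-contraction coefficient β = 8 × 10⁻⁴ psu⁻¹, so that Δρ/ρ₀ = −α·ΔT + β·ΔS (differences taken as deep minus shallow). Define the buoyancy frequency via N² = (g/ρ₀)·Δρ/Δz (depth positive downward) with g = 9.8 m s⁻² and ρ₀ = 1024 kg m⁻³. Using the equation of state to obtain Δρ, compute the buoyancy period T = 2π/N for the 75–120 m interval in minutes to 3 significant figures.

ΔT = -0.7 K, ΔS = +0.38 psu (deep − shallow).
Δρ/ρ₀ = −αΔT + βΔS = 1.61 × 10⁻⁴ + 3.04 × 10⁻⁴ = 4.65 × 10⁻⁴, so Δρ ≈ 0.4762 kg m⁻³.
N² = (g/ρ₀)·Δρ/Δz = g·(Δρ/ρ₀)/Δz = 9.8 × 4.65 × 10⁻⁴ / 45 = 1.0127 × 10⁻⁴ s⁻².
N = √(1.0127 × 10⁻⁴) = 0.010063 rad s⁻¹ → T = 2π/N = 624.38 s = 10.406 min ≈ 10.4 min.

10.4 min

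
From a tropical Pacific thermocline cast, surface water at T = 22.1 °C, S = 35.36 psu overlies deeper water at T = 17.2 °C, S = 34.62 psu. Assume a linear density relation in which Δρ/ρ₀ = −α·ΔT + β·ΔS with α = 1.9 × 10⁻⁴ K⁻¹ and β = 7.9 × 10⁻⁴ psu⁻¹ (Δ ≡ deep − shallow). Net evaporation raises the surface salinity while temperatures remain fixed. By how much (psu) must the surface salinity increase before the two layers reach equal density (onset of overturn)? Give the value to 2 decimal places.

Neutral buoyancy requires −α(T_deep − T_surf) + β(S_deep − S_surf′) = 0.
S_surf′ = S_deep − (α/β)·ΔT = 34.62 − (1.9 × 10⁻⁴/7.9 × 10⁻⁴)·(-4.9) = 35.7985 psu.
Increase required: 35.7985 − 35.36 = 0.4385 psu.

0.44 psu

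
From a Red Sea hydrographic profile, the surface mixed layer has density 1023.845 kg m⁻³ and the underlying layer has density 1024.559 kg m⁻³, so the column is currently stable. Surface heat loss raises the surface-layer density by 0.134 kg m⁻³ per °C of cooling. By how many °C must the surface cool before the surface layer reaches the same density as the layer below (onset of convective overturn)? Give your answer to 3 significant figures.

5.33 °C

Density deficit of the surface layer: 1024.559 − 1023.845 = 0.714 kg m⁻³.
Required change = 0.714 / 0.134 = 5.33 °C.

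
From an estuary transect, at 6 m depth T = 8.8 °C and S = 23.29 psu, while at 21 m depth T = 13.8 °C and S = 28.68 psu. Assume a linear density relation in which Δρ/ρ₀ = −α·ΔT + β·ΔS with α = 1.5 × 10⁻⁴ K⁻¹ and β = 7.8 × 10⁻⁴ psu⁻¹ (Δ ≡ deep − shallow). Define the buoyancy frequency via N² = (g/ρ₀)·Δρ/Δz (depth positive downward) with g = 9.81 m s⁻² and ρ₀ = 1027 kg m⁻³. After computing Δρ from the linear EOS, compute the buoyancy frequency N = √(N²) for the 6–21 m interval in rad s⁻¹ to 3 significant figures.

0.0475 rad s⁻¹

ΔT = +5.0 K, ΔS = +5.39 psu (deep − shallow).
Δρ/ρ₀ = −αΔT + βΔS = -7.50 × 10⁻⁴ + 4.2042 × 10⁻³ = 3.4542 × 10⁻³, so Δρ ≈ 3.547 kg m⁻³.
N² = (g/ρ₀)·Δρ/Δz = g·(Δρ/ρ₀)/Δz = 9.81 × 3.4542 × 10⁻³ / 15 = 2.2590 × 10⁻³ s⁻².
N = √(2.2590 × 10⁻³) = 0.047529 rad s⁻¹ ≈ 0.0475 rad s⁻¹.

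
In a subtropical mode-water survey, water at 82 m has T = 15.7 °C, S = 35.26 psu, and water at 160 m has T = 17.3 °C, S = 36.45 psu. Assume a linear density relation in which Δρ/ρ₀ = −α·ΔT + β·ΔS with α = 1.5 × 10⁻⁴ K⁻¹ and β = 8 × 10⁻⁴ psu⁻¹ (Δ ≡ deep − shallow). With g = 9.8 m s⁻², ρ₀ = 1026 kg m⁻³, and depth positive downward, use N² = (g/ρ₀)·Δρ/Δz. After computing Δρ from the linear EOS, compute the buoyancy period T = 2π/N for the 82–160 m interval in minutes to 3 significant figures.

ΔT = +1.6 K, ΔS = +1.19 psu (deep − shallow).
Δρ/ρ₀ = −αΔT + βΔS = -2.40 × 10⁻⁴ + 9.52 × 10⁻⁴ = 7.12 × 10⁻⁴, so Δρ ≈ 0.7305 kg m⁻³.
N² = (g/ρ₀)·Δρ/Δz = g·(Δρ/ρ₀)/Δz = 9.8 × 7.12 × 10⁻⁴ / 78 = 8.9456 × 10⁻⁵ s⁻².
N = √(8.9456 × 10⁻⁵) = 9.4581 × 10⁻³ rad s⁻¹ → T = 2π/N = 664.32 s = 11.072 min ≈ 11.1 min.

11.1 min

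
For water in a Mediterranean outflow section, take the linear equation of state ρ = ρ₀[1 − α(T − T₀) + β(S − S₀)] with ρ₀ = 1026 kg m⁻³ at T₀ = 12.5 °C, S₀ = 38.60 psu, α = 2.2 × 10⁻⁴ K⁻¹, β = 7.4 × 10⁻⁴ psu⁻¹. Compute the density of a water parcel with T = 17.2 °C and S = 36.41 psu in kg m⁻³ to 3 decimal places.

T − T₀ = +4.7 K, S − S₀ = -2.19 psu.
Bracket = 1 − α·(+4.7) + β·(-2.19) = 1 + (-2.6546 × 10⁻³) = 0.9973454.
ρ = 1026 × 0.9973454 = 1023.276 kg m⁻³.

1023.276 kg m⁻³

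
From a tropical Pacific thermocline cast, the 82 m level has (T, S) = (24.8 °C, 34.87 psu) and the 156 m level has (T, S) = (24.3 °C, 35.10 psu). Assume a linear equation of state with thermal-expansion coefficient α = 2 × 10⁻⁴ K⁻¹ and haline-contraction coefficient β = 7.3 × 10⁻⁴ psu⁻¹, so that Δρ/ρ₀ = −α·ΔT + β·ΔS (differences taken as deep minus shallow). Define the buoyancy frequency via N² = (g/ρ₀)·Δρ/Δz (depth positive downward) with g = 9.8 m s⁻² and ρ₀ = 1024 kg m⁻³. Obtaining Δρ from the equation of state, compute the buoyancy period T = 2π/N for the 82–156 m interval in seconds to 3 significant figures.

1.05 × 10³ s

ΔT = -0.5 K, ΔS = +0.23 psu (deep − shallow).
Δρ/ρ₀ = −αΔT + βΔS = 1.00 × 10⁻⁴ + 1.679 × 10⁻⁴ = 2.679 × 10⁻⁴, so Δρ ≈ 0.2743 kg m⁻³.
N² = (g/ρ₀)·Δρ/Δz = g·(Δρ/ρ₀)/Δz = 9.8 × 2.679 × 10⁻⁴ / 74 = 3.5479 × 10⁻⁵ s⁻².
N = √(3.5479 × 10⁻⁵) = 5.9564 × 10⁻³ rad s⁻¹ → T = 2π/N = 1.0549 × 10³ s ≈ 1.05 × 10³ s.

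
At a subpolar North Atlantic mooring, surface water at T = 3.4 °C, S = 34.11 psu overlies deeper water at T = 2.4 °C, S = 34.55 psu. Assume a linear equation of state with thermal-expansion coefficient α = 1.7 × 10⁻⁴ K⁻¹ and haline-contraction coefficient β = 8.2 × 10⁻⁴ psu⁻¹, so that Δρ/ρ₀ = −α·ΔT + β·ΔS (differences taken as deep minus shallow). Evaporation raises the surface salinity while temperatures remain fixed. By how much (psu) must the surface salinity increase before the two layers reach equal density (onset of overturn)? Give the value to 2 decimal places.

0.65 psu

Neutral buoyancy requires −α(T_deep − T_surf) + β(S_deep − S_surf′) = 0.
S_surf′ = S_deep − (α/β)·ΔT = 34.55 − (1.7 × 10⁻⁴/8.2 × 10⁻⁴)·(-1.0) = 34.7573 psu.
Increase required: 34.7573 − 34.11 = 0.6473 psu.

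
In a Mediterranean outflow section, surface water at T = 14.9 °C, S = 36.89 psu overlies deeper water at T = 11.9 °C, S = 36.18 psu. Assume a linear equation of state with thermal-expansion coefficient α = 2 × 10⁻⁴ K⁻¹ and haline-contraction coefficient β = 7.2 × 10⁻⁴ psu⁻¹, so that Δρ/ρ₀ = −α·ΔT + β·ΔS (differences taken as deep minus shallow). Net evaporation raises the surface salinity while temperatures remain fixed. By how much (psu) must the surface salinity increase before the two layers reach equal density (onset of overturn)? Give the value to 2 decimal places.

Neutral buoyancy requires −α(T_deep − T_surf) + β(S_deep − S_surf′) = 0.
S_surf′ = S_deep − (α/β)·ΔT = 36.18 − (2 × 10⁻⁴/7.2 × 10⁻⁴)·(-3.0) = 37.0133 psu.
Increase required: 37.0133 − 36.89 = 0.1233 psu.

0.12 psu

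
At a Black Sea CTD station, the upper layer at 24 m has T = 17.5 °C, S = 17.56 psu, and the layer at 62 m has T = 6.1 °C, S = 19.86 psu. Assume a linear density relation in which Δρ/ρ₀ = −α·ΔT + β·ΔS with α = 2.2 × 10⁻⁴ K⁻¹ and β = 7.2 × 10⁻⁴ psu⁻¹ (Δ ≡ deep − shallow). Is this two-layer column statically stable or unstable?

stable

ΔT = 6.1 − 17.5 = -11.4 K and ΔS = 19.86 − 17.56 = +2.30 psu (deep − shallow).
−αΔT = 2.508 × 10⁻³; βΔS = 1.656 × 10⁻³; sum Δρ/ρ₀ = 4.164 × 10⁻³.
Δρ/ρ₀ > 0, so Δρ > 0: deeper water is denser → statically stable.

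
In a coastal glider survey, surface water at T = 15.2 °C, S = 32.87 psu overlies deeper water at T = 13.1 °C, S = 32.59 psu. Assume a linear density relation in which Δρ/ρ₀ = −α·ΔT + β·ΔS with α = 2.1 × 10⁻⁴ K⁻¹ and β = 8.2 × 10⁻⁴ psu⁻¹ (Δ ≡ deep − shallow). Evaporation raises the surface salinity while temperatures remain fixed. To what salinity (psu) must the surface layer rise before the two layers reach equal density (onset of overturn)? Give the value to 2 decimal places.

33.13 psu

Neutral buoyancy requires −α(T_deep − T_surf) + β(S_deep − S_surf′) = 0.
S_surf′ = S_deep − (α/β)·ΔT = 32.59 − (2.1 × 10⁻⁴/8.2 × 10⁻⁴)·(-2.1) = 33.1278 psu.
Increase required: 33.1278 − 32.87 = 0.2578 psu.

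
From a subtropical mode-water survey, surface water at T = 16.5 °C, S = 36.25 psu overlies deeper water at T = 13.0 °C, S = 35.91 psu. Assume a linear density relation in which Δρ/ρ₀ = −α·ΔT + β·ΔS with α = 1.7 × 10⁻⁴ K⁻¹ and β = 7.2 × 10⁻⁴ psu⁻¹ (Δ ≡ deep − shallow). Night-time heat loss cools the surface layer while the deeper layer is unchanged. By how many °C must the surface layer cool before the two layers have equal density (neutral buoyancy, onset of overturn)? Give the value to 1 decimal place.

Neutral buoyancy requires Δρ = 0, i.e. −α(T_deep − T_surf′) + β(S_deep − S_surf) = 0.
T_surf′ = T_deep − (β/α)·ΔS = 13.0 − (7.2 × 10⁻⁴/1.7 × 10⁻⁴)·(-0.34) = 14.440 °C.
Cooling required: 16.5 − (14.440) = 2.060 °C.

2.1 °C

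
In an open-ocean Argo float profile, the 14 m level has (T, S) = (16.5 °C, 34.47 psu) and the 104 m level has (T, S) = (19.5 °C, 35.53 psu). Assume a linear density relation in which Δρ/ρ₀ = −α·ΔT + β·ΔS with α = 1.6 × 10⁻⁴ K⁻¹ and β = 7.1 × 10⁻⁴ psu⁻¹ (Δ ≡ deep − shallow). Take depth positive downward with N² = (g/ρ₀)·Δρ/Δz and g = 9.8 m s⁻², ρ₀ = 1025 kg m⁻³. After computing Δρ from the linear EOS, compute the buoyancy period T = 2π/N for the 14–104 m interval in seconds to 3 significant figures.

ΔT = +3.0 K, ΔS = +1.06 psu (deep − shallow).
Δρ/ρ₀ = −αΔT + βΔS = -4.80 × 10⁻⁴ + 7.526 × 10⁻⁴ = 2.726 × 10⁻⁴, so Δρ ≈ 0.2794 kg m⁻³.
N² = (g/ρ₀)·Δρ/Δz = g·(Δρ/ρ₀)/Δz = 9.8 × 2.726 × 10⁻⁴ / 90 = 2.9683 × 10⁻⁵ s⁻².
N = √(2.9683 × 10⁻⁵) = 5.4482 × 10⁻³ rad s⁻¹ → T = 2π/N = 1.1533 × 10³ s ≈ 1.15 × 10³ s.

1.15 × 10³ s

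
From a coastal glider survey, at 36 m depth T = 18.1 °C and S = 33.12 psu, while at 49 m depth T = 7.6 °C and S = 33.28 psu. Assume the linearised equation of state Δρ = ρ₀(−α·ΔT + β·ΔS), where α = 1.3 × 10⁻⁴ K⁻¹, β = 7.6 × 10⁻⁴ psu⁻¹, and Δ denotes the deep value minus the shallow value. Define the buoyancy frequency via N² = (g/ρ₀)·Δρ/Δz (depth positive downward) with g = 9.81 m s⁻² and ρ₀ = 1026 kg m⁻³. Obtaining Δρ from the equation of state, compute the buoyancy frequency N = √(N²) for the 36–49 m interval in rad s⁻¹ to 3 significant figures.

0.0335 rad s⁻¹

ΔT = -10.5 K, ΔS = +0.16 psu (deep − shallow).
Δρ/ρ₀ = −αΔT + βΔS = 1.365 × 10⁻³ + 1.216 × 10⁻⁴ = 1.4866 × 10⁻³, so Δρ ≈ 1.525 kg m⁻³.
N² = (g/ρ₀)·Δρ/Δz = g·(Δρ/ρ₀)/Δz = 9.81 × 1.4866 × 10⁻³ / 13 = 1.1218 × 10⁻³ s⁻².
N = √(1.1218 × 10⁻³) = 0.033493 rad s⁻¹ ≈ 0.0335 rad s⁻¹.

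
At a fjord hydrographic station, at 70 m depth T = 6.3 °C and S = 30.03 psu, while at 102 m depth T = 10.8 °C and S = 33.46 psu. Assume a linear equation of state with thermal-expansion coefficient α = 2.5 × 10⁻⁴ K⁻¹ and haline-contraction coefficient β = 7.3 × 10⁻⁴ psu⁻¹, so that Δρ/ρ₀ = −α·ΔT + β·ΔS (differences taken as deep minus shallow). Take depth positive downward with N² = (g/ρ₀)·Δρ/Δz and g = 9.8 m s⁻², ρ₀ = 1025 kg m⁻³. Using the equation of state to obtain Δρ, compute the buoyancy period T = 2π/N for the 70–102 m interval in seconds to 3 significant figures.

ΔT = +4.5 K, ΔS = +3.43 psu (deep − shallow).
Δρ/ρ₀ = −αΔT + βΔS = -1.125 × 10⁻³ + 2.5039 × 10⁻³ = 1.3789 × 10⁻³, so Δρ ≈ 1.413 kg m⁻³.
N² = (g/ρ₀)·Δρ/Δz = g·(Δρ/ρ₀)/Δz = 9.8 × 1.3789 × 10⁻³ / 32 = 4.2229 × 10⁻⁴ s⁻².
N = √(4.2229 × 10⁻⁴) = 0.020550 rad s⁻¹ → T = 2π/N = 305.75 s ≈ 306 s.

306 s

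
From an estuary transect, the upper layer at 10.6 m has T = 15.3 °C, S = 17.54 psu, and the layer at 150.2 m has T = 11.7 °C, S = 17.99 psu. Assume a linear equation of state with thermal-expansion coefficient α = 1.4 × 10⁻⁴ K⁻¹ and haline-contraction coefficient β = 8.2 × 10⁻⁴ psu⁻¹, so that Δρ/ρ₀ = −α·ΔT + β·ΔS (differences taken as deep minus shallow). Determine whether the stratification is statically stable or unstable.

stable

ΔT = 11.7 − 15.3 = -3.6 K and ΔS = 17.99 − 17.54 = +0.45 psu (deep − shallow).
−αΔT = 5.04 × 10⁻⁴; βΔS = 3.69 × 10⁻⁴; sum Δρ/ρ₀ = 8.73 × 10⁻⁴.
Δρ/ρ₀ > 0, so Δρ > 0: deeper water is denser → statically stable.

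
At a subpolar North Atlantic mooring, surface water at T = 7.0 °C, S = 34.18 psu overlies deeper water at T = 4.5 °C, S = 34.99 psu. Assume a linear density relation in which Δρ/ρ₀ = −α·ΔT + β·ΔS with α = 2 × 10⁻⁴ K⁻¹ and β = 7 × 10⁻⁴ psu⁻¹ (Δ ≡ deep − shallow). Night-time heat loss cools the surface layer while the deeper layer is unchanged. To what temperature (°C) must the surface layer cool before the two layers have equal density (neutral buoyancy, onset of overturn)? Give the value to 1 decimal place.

1.7 °C

Neutral buoyancy requires Δρ = 0, i.e. −α(T_deep − T_surf′) + β(S_deep − S_surf) = 0.
T_surf′ = T_deep − (β/α)·ΔS = 4.5 − (7 × 10⁻⁴/2 × 10⁻⁴)·(+0.81) = 1.665 °C.
Cooling required: 7.0 − (1.665) = 5.335 °C.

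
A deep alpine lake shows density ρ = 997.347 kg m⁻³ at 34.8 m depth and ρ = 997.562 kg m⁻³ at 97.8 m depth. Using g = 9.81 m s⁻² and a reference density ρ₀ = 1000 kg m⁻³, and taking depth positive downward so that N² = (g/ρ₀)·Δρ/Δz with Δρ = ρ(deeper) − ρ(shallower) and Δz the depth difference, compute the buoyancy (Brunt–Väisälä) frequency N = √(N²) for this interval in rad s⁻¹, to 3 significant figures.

Δρ = 997.562 − 997.347 = 0.215 kg m⁻³ over Δz = 97.8 − 34.8 = 63 m.
N² = (9.81/1000) × (0.215/63) = 3.3479 × 10⁻⁵ s⁻².
N = √(3.3479 × 10⁻⁵) = 5.7861 × 10⁻³ rad s⁻¹ ≈ 5.79 × 10⁻³ rad s⁻¹.

5.79 × 10⁻³ rad s⁻¹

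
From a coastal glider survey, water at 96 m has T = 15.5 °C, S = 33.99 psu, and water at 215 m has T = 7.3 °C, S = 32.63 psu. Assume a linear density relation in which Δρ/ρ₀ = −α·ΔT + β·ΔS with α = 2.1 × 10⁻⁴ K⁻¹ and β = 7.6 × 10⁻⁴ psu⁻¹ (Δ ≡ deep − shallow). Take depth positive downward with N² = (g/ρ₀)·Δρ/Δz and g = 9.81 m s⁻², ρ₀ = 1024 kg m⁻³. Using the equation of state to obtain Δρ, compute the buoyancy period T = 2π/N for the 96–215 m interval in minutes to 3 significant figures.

13.9 min

ΔT = -8.2 K, ΔS = -1.36 psu (deep − shallow).
Δρ/ρ₀ = −αΔT + βΔS = 1.722 × 10⁻³ − 1.0336 × 10⁻³ = 6.884 × 10⁻⁴, so Δρ ≈ 0.7049 kg m⁻³.
N² = (g/ρ₀)·Δρ/Δz = g·(Δρ/ρ₀)/Δz = 9.81 × 6.884 × 10⁻⁴ / 119 = 5.6750 × 10⁻⁵ s⁻².
N = √(5.6750 × 10⁻⁵) = 7.5333 × 10⁻³ rad s⁻¹ → T = 2π/N = 834.05 s = 13.901 min ≈ 13.9 min.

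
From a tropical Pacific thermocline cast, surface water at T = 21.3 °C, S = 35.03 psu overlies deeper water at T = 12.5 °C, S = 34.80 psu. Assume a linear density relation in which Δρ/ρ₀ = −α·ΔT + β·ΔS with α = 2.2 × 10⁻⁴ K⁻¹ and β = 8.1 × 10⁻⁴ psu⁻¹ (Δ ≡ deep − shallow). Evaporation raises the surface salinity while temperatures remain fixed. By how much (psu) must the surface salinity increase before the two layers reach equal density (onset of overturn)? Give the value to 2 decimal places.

2.16 psu

Neutral buoyancy requires −α(T_deep − T_surf) + β(S_deep − S_surf′) = 0.
S_surf′ = S_deep − (α/β)·ΔT = 34.80 − (2.2 × 10⁻⁴/8.1 × 10⁻⁴)·(-8.8) = 37.1901 psu.
Increase required: 37.1901 − 35.03 = 2.1601 psu.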